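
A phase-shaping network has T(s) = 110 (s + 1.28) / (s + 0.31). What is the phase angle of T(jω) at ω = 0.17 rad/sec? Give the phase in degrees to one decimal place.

∠(j0.17 + 1.28) = arctan(0.17/1.28) = 7.57°
∠(j0.17 + 0.31) = arctan(0.17/0.31) = 28.74°
∠T(j0.17) = 7.57° − 28.74° = -21.17°

-21.2°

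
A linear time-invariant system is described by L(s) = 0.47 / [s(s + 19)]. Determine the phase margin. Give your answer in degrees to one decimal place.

Gain crossover: |L(jω)| = 1 at ω ≈ 0.0247 rad/s.
∠L(j0.0247) = −90° − arctan(0.0247/19) ≈ -90.07°
PM = 180° + (-90.07°) = 89.93°

89.9 deg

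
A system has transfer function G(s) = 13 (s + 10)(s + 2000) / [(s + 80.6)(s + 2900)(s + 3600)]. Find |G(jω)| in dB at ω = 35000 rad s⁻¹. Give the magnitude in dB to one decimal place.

-68.7 dB

|j35000 + 10| = √(35000² + 10²) = 3.5e+04
|j35000 + 2000| = √(35000² + 2000²) = 3.506e+04
|j35000 + 80.6| = √(35000² + 80.6²) = 3.5e+04
|j35000 + 2900| = √(35000² + 2900²) = 3.512e+04
|j35000 + 3600| = √(35000² + 3600²) = 3.518e+04
|G(j35000)| = 13 × 3.5e+04 × 3.506e+04 / (3.5e+04 × 3.512e+04 × 3.518e+04) = 0.00036882
20 log₁₀(0.00036882) = -68.66 dB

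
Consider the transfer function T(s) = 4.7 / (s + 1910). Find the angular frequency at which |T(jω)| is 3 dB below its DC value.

1910 rad/s

For a single-pole low-pass, the −3 dB point is at the pole: ω = 1910 rad/s.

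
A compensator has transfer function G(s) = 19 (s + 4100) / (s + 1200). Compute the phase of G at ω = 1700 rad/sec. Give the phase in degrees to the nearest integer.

∠(j1700 + 4100) = arctan(1700/4100) = 22.52°
∠(j1700 + 1200) = arctan(1700/1200) = 54.78°
∠G(j1700) = 22.52° − 54.78° = -32.26°

-32°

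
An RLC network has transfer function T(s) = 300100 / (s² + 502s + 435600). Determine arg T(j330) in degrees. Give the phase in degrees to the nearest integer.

∠[(j330)² + 502(j330) + 435600] = ∠[3.267e+05 + j1.6566e+05] = 26.89°
∠T(j330) = −26.89° = -26.89°

-27°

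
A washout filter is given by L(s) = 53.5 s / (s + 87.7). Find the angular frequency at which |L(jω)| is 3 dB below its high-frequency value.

87.7 rad/s

For a single-pole high-pass, the −3 dB point is at the pole: ω = 87.7 rad/s.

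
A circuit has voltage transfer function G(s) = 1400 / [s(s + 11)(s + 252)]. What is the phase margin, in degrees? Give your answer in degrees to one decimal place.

87.3°

Gain crossover: |G(jω)| = 1 at ω ≈ 0.505 rad/s.
∠G(j0.505) = −90° − arctan(0.505/11) − arctan(0.505/252) ≈ -92.74°
PM = 180° + (-92.74°) = 87.26°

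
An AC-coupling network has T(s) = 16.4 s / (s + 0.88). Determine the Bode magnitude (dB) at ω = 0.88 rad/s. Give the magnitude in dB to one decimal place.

|j0.88| = 0.88
|j0.88 + 0.88| = √(0.88² + 0.88²) = 1.245
|T(j0.88)| = 16.4 × 0.88 / 1.245 = 11.597
20 log₁₀(11.597) = 21.29 dB

21.3 dB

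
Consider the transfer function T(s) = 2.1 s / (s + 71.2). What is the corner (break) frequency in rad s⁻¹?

The single real pole at s = −71.2 gives a corner at ω = 71.2 rad s⁻¹.

71.2 rad s⁻¹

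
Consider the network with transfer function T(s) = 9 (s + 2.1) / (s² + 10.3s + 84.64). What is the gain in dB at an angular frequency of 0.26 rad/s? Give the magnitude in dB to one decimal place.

|j0.26 + 2.1| = √(0.26² + 2.1²) = 2.116
|(j0.26)² + 10.3(j0.26) + 84.64| = |84.572 + j2.678| = 84.61
|T(j0.26)| = 9 × 2.116 / 84.61 = 0.22507
20 log₁₀(0.22507) = -12.95 dB

-13.0 dB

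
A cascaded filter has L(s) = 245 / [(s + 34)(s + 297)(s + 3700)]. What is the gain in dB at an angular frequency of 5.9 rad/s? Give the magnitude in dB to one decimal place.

|j5.9 + 34| = √(5.9² + 34²) = 34.51
|j5.9 + 297| = √(5.9² + 297²) = 297.1
|j5.9 + 3700| = √(5.9² + 3700²) = 3700
|L(j5.9)| = 245 / (34.51 × 297.1 × 3700) = 6.4595e-06
20 log₁₀(6.4595e-06) = -103.80 dB

-103.8 dB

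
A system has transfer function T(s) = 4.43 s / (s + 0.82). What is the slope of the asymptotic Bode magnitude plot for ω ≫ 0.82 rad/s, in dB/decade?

With 1 zero and 1 pole, the high-frequency asymptotic slope is 20 × (1 − 1) = 0 dB/decade.

0 dB/decade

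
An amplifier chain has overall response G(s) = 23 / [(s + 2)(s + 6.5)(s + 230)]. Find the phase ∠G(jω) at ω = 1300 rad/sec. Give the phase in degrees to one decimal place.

-259.6°

∠(j1300 + 2) = arctan(1300/2) = 89.91°
∠(j1300 + 6.5) = arctan(1300/6.5) = 89.71°
∠(j1300 + 230) = arctan(1300/230) = 79.97°
∠G(j1300) = − (89.91° + 89.71° + 79.97°) = -259.59°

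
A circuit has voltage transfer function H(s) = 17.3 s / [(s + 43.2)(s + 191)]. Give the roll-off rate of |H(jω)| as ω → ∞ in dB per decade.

With 1 zero and 2 poles, the high-frequency asymptotic slope is 20 × (1 − 2) = -20 dB/decade.

-20 dB/decade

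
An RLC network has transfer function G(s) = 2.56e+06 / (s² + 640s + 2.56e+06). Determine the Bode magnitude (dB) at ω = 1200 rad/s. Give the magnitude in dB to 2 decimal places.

5.51 dB

|(j1200)² + 640(j1200) + 2.56e+06| = |1.12e+06 + j7.68e+05| = 1.358e+06
|G(j1200)| = 2.56e+06 / 1.358e+06 = 1.8851
20 log₁₀(1.8851) = 5.507 dB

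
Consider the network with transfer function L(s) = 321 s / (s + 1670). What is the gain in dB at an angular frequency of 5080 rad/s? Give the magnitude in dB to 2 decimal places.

|j5080| = 5080
|j5080 + 1670| = √(5080² + 1670²) = 5347
|L(j5080)| = 321 × 5080 / 5347 = 304.94
20 log₁₀(304.94) = 49.684 dB

49.68 dB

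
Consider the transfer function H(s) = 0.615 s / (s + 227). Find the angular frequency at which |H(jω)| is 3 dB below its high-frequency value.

227 rad/sec

For a single-pole high-pass, the −3 dB point is at the pole: ω = 227 rad/sec.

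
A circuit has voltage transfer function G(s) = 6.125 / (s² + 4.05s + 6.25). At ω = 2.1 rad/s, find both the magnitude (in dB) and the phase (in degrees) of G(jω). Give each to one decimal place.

|G| = -3.1 dB, ∠G = -77.8°

|(j2.1)² + 4.05(j2.1) + 6.25| = |1.84 + j8.505| = 8.702
|G(j2.1)| = 6.125 / 8.702 = 0.70388
20 log₁₀(0.70388) = -3.05 dB
∠[(j2.1)² + 4.05(j2.1) + 6.25] = ∠[1.84 + j8.505] = 77.79°
∠G(j2.1) = −77.79° = -77.79°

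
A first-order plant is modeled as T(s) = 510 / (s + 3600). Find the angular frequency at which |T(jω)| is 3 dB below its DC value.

3600 rad s⁻¹

For a single-pole low-pass, the −3 dB point is at the pole: ω = 3600 rad s⁻¹.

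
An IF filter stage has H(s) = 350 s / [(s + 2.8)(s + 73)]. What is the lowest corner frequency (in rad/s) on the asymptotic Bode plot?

Break frequencies occur at each pole and zero magnitude: 2.8 rad/s, 73 rad/s.
The lowest is 2.8 rad/s.

2.8 rad/s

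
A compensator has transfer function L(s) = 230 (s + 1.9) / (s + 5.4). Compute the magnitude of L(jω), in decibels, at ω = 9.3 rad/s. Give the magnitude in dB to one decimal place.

46.2 dB

|j9.3 + 1.9| = √(9.3² + 1.9²) = 9.492
|j9.3 + 5.4| = √(9.3² + 5.4²) = 10.75
|L(j9.3)| = 230 × 9.492 / 10.75 = 203.01
20 log₁₀(203.01) = 46.15 dB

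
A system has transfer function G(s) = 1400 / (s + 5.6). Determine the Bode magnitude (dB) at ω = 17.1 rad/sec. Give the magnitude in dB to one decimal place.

|j17.1 + 5.6| = √(17.1² + 5.6²) = 17.99
|G(j17.1)| = 1400 / 17.99 = 77.805
20 log₁₀(77.805) = 37.82 dB

37.8 dB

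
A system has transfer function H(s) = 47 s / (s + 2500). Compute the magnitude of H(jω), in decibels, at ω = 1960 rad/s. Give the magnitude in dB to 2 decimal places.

|j1960| = 1960
|j1960 + 2500| = √(1960² + 2500²) = 3177
|H(j1960)| = 47 × 1960 / 3177 = 28.998
20 log₁₀(28.998) = 29.247 dB

29.25 dB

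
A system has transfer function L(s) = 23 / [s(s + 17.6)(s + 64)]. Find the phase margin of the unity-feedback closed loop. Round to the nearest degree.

90°

Gain crossover: |L(jω)| = 1 at ω ≈ 0.0204 rad s⁻¹.
∠L(j0.0204) = −90° − arctan(0.0204/17.6) − arctan(0.0204/64) ≈ -90.08°
PM = 180° + (-90.08°) = 89.92°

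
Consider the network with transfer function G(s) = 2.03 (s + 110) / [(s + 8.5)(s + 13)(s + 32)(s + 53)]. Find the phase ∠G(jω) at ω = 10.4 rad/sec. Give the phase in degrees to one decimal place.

-113.1 deg

∠(j10.4 + 110) = arctan(10.4/110) = 5.40°
∠(j10.4 + 8.5) = arctan(10.4/8.5) = 50.74°
∠(j10.4 + 13) = arctan(10.4/13) = 38.66°
∠(j10.4 + 32) = arctan(10.4/32) = 18.00°
∠(j10.4 + 53) = arctan(10.4/53) = 11.10°
∠G(j10.4) = 5.40° − (50.74° + 38.66° + 18.00° + 11.10°) = -113.11°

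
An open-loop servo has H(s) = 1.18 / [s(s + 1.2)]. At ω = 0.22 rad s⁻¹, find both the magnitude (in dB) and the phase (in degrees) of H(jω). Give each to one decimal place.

|H| = 12.9 dB, ∠H = -100.4°

|j0.22 + 1.2| = √(0.22² + 1.2²) = 1.22
|j0.22| = 0.22
|H(j0.22)| = 1.18 / (1.22 × 0.22) = 4.3964
20 log₁₀(4.3964) = 12.86 dB
∠(j0.22 + 1.2) = arctan(0.22/1.2) = 10.39°
∠(j0.22) = 90.00°
∠H(j0.22) = − (10.39° + 90.00°) = -100.39°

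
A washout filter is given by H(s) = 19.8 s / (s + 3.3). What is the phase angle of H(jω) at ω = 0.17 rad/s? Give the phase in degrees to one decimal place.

∠(j0.17) = 90.00°
∠(j0.17 + 3.3) = arctan(0.17/3.3) = 2.95°
∠H(j0.17) = 90.00° − 2.95° = 87.05°

87.1°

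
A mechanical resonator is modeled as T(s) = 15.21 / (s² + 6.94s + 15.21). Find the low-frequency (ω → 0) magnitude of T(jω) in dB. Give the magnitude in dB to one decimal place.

0.0 dB

T(0) = 15.21 / 15.21 = 1
20 log₁₀(1) = 0.00 dB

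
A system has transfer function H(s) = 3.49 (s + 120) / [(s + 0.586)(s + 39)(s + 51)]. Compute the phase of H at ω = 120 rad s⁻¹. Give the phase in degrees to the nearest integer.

-184°

∠(j120 + 120) = arctan(120/120) = 45.00°
∠(j120 + 0.586) = arctan(120/0.586) = 89.72°
∠(j120 + 39) = arctan(120/39) = 72.00°
∠(j120 + 51) = arctan(120/51) = 66.97°
∠H(j120) = 45.00° − (89.72° + 72.00° + 66.97°) = -183.69°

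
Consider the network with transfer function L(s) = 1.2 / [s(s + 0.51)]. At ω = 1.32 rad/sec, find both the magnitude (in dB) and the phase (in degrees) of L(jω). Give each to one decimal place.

|L| = -3.8 dB, ∠L = -158.9°

|j1.32 + 0.51| = √(1.32² + 0.51²) = 1.415
|j1.32| = 1.32
|L(j1.32)| = 1.2 / (1.415 × 1.32) = 0.64242
20 log₁₀(0.64242) = -3.84 dB
∠(j1.32 + 0.51) = arctan(1.32/0.51) = 68.88°
∠(j1.32) = 90.00°
∠L(j1.32) = − (68.88° + 90.00°) = -158.88°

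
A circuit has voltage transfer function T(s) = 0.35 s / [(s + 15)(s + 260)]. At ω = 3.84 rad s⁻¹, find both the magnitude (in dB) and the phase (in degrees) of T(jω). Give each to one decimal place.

|j3.84| = 3.84
|j3.84 + 15| = √(3.84² + 15²) = 15.48
|j3.84 + 260| = √(3.84² + 260²) = 260
|T(j3.84)| = 0.35 × 3.84 / (15.48 × 260) = 0.00033381
20 log₁₀(0.00033381) = -69.53 dB
∠(j3.84) = 90.00°
∠(j3.84 + 15) = arctan(3.84/15) = 14.36°
∠(j3.84 + 260) = arctan(3.84/260) = 0.85°
∠T(j3.84) = 90.00° − (14.36° + 0.85°) = 74.79°

|T| = -69.5 dB, ∠T = 74.8 deg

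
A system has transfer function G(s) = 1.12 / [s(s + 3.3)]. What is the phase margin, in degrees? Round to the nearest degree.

Gain crossover: |G(jω)| = 1 at ω ≈ 0.338 rad/s.
∠G(j0.338) = −90° − arctan(0.338/3.3) ≈ -95.84°
PM = 180° + (-95.84°) = 84.16°

84°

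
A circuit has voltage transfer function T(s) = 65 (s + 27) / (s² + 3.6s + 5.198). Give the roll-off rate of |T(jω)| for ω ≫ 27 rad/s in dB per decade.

With 1 zero and 2 poles, the high-frequency asymptotic slope is 20 × (1 − 2) = -20 dB/decade.

-20 dB/decade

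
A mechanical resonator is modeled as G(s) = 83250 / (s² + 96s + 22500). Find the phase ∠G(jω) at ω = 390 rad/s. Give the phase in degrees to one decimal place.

∠[(j390)² + 96(j390) + 22500] = ∠[-1.296e+05 + j37440] = 163.89°
∠G(j390) = −163.89° = -163.89°

-163.9°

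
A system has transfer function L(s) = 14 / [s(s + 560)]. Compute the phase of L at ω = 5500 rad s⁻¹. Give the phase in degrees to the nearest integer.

-174°

∠(j5500 + 560) = arctan(5500/560) = 84.19°
∠(j5500) = 90.00°
∠L(j5500) = − (84.19° + 90.00°) = -174.19°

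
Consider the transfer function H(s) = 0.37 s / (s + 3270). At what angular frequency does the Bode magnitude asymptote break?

3270 rad/sec

The single real pole at s = −3270 gives a corner at ω = 3270 rad/sec.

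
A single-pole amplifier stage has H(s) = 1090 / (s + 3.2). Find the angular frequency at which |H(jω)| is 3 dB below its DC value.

For a single-pole low-pass, the −3 dB point is at the pole: ω = 3.2 rad/sec.

3.2 rad/sec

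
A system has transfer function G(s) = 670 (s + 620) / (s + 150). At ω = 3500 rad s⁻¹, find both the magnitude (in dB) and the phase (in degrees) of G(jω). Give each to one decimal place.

|G| = 56.6 dB, ∠G = -7.6°

|j3500 + 620| = √(3500² + 620²) = 3554
|j3500 + 150| = √(3500² + 150²) = 3503
|G(j3500)| = 670 × 3554 / 3503 = 679.81
20 log₁₀(679.81) = 56.65 dB
∠(j3500 + 620) = arctan(3500/620) = 79.95°
∠(j3500 + 150) = arctan(3500/150) = 87.55°
∠G(j3500) = 79.95° − 87.55° = -7.59°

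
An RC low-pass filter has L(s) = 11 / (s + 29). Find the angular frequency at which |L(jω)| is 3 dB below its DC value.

29 rad s⁻¹

For a single-pole low-pass, the −3 dB point is at the pole: ω = 29 rad s⁻¹.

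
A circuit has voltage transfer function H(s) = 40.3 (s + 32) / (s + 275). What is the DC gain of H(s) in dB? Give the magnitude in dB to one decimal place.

H(0) = 40.3 × 32 / 275 = 4.6895
20 log₁₀(4.6895) = 13.42 dB

13.4 dB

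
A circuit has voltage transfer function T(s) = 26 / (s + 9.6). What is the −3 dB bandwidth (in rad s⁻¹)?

9.6 rad s⁻¹

For a single-pole low-pass, the −3 dB point is at the pole: ω = 9.6 rad s⁻¹.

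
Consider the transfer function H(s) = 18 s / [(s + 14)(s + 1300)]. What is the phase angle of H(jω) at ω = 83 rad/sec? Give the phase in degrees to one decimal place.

∠(j83) = 90.00°
∠(j83 + 14) = arctan(83/14) = 80.43°
∠(j83 + 1300) = arctan(83/1300) = 3.65°
∠H(j83) = 90.00° − (80.43° + 3.65°) = 5.92°

5.9 deg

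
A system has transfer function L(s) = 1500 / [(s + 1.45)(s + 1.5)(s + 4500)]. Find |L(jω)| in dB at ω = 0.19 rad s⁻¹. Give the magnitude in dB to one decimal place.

-16.4 dB

|j0.19 + 1.45| = √(0.19² + 1.45²) = 1.462
|j0.19 + 1.5| = √(0.19² + 1.5²) = 1.512
|j0.19 + 4500| = √(0.19² + 4500²) = 4500
|L(j0.19)| = 1500 / (1.462 × 1.512 × 4500) = 0.15075
20 log₁₀(0.15075) = -16.43 dB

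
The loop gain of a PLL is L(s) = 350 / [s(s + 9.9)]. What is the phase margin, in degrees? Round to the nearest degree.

Gain crossover: |L(jω)| = 1 at ω ≈ 17.4 rad/sec.
∠L(j17.4) = −90° − arctan(17.4/9.9) ≈ -150.43°
PM = 180° + (-150.43°) = 29.57°

30°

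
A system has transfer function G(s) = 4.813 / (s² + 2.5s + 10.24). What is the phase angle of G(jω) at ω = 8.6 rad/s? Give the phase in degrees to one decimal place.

∠[(j8.6)² + 2.5(j8.6) + 10.24] = ∠[-63.72 + j21.5] = 161.35°
∠G(j8.6) = −161.35° = -161.35°

-161.4°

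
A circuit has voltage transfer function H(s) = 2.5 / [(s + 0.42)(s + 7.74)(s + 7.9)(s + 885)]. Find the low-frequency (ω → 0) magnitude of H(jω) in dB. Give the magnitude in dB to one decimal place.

-79.2 dB

H(0) = 2.5 / (0.42 × 7.74 × 7.9 × 885) = 0.00011
20 log₁₀(0.00011) = -79.17 dB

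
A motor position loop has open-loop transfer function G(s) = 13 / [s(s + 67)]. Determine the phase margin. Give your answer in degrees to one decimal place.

Gain crossover: |G(jω)| = 1 at ω ≈ 0.194 rad/sec.
∠G(j0.194) = −90° − arctan(0.194/67) ≈ -90.17°
PM = 180° + (-90.17°) = 89.83°

89.8°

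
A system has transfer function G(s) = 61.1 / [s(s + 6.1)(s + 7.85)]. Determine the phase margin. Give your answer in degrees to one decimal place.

Gain crossover: |G(jω)| = 1 at ω ≈ 1.24 rad/s.
∠G(j1.24) = −90° − arctan(1.24/6.1) − arctan(1.24/7.85) ≈ -110.39°
PM = 180° + (-110.39°) = 69.61°

69.6°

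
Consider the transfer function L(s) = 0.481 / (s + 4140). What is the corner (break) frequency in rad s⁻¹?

The single real pole at s = −4140 gives a corner at ω = 4140 rad s⁻¹.

4140 rad s⁻¹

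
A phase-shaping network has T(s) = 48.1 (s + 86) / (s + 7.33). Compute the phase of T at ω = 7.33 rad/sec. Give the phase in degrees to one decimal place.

-40.1°

∠(j7.33 + 86) = arctan(7.33/86) = 4.87°
∠(j7.33 + 7.33) = arctan(7.33/7.33) = 45.00°
∠T(j7.33) = 4.87° − 45.00° = -40.13°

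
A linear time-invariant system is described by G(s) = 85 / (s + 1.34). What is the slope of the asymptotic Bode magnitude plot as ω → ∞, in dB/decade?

With 0 zeros and 1 pole, the high-frequency asymptotic slope is 20 × (0 − 1) = -20 dB/decade.

-20 dB/decade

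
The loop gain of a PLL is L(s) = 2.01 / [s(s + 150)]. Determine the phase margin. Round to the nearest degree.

90°

Gain crossover: |L(jω)| = 1 at ω ≈ 0.0134 rad/s.
∠L(j0.0134) = −90° − arctan(0.0134/150) ≈ -90.01°
PM = 180° + (-90.01°) = 89.99°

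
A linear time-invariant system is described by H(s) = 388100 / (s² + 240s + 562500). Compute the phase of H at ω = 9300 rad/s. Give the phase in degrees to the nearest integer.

∠[(j9300)² + 240(j9300) + 562500] = ∠[-8.5928e+07 + j2.232e+06] = 178.51°
∠H(j9300) = −178.51° = -178.51°

-179 deg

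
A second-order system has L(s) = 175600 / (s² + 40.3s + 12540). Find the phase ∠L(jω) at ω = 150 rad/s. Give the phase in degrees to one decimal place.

∠[(j150)² + 40.3(j150) + 12540] = ∠[-9960 + j6045] = 148.75°
∠L(j150) = −148.75° = -148.75°

-148.7°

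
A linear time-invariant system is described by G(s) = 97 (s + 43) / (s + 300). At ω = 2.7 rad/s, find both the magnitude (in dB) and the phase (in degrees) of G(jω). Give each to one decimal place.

|G| = 22.9 dB, ∠G = 3.1 deg

|j2.7 + 43| = √(2.7² + 43²) = 43.08
|j2.7 + 300| = √(2.7² + 300²) = 300
|G(j2.7)| = 97 × 43.08 / 300 = 13.93
20 log₁₀(13.93) = 22.88 dB
∠(j2.7 + 43) = arctan(2.7/43) = 3.59°
∠(j2.7 + 300) = arctan(2.7/300) = 0.52°
∠G(j2.7) = 3.59° − 0.52° = 3.08°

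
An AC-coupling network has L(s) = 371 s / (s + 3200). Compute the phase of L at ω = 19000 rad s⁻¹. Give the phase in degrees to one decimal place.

∠(j19000) = 90.00°
∠(j19000 + 3200) = arctan(19000/3200) = 80.44°
∠L(j19000) = 90.00° − 80.44° = 9.56°

9.6°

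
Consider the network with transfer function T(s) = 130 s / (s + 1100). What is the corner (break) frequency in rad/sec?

1100 rad/sec

The single real pole at s = −1100 gives a corner at ω = 1100 rad/sec.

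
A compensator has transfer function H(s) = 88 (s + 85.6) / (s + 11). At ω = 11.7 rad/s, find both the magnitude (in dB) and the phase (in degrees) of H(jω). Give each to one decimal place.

|j11.7 + 85.6| = √(11.7² + 85.6²) = 86.4
|j11.7 + 11| = √(11.7² + 11²) = 16.06
|H(j11.7)| = 88 × 86.4 / 16.06 = 473.43
20 log₁₀(473.43) = 53.51 dB
∠(j11.7 + 85.6) = arctan(11.7/85.6) = 7.78°
∠(j11.7 + 11) = arctan(11.7/11) = 46.77°
∠H(j11.7) = 7.78° − 46.77° = -38.98°

|H| = 53.5 dB, ∠H = -39.0°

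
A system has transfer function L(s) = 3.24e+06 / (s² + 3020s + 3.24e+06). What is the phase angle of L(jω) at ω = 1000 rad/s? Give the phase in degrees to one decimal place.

∠[(j1000)² + 3020(j1000) + 3.24e+06] = ∠[2.24e+06 + j3.02e+06] = 53.43°
∠L(j1000) = −53.43° = -53.43°

-53.4 deg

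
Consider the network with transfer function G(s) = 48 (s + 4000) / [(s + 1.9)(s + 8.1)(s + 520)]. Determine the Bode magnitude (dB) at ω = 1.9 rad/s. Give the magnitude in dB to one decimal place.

24.4 dB

|j1.9 + 4000| = √(1.9² + 4000²) = 4000
|j1.9 + 1.9| = √(1.9² + 1.9²) = 2.687
|j1.9 + 8.1| = √(1.9² + 8.1²) = 8.32
|j1.9 + 520| = √(1.9² + 520²) = 520
|G(j1.9)| = 48 × 4000 / (2.687 × 8.32 × 520) = 16.516
20 log₁₀(16.516) = 24.36 dB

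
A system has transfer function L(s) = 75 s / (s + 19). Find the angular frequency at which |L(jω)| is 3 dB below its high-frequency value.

For a single-pole high-pass, the −3 dB point is at the pole: ω = 19 rad/s.

19 rad/s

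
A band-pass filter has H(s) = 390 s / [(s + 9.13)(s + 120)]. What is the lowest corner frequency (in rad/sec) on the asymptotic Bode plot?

9.13 rad/sec

Break frequencies occur at each pole and zero magnitude: 9.13 rad/sec, 120 rad/sec.
The lowest is 9.13 rad/sec.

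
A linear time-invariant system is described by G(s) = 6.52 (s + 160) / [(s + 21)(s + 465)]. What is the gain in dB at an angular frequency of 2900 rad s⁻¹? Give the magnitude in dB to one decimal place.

-53.1 dB

|j2900 + 160| = √(2900² + 160²) = 2904
|j2900 + 21| = √(2900² + 21²) = 2900
|j2900 + 465| = √(2900² + 465²) = 2937
|G(j2900)| = 6.52 × 2904 / (2900 × 2937) = 0.0022232
20 log₁₀(0.0022232) = -53.06 dB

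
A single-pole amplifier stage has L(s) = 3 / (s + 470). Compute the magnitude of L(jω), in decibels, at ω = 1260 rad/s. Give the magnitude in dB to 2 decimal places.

|j1260 + 470| = √(1260² + 470²) = 1345
|L(j1260)| = 3 / 1345 = 0.0022308
20 log₁₀(0.0022308) = -53.031 dB

-53.03 dB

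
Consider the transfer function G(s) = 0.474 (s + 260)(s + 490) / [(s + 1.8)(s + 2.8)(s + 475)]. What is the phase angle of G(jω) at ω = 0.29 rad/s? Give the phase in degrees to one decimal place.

∠(j0.29 + 260) = arctan(0.29/260) = 0.06°
∠(j0.29 + 490) = arctan(0.29/490) = 0.03°
∠(j0.29 + 1.8) = arctan(0.29/1.8) = 9.15°
∠(j0.29 + 2.8) = arctan(0.29/2.8) = 5.91°
∠(j0.29 + 475) = arctan(0.29/475) = 0.03°
∠G(j0.29) = 0.06° + 0.03° − (9.15° + 5.91° + 0.03°) = -15.00°

-15.0°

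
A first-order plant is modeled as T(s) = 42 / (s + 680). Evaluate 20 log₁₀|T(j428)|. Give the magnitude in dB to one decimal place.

|j428 + 680| = √(428² + 680²) = 803.5
|T(j428)| = 42 / 803.5 = 0.052272
20 log₁₀(0.052272) = -25.63 dB

-25.6 dB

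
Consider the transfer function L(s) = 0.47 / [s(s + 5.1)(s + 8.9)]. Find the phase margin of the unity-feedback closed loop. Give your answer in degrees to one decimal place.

89.8°

Gain crossover: |L(jω)| = 1 at ω ≈ 0.0104 rad s⁻¹.
∠L(j0.0104) = −90° − arctan(0.0104/5.1) − arctan(0.0104/8.9) ≈ -90.18°
PM = 180° + (-90.18°) = 89.82°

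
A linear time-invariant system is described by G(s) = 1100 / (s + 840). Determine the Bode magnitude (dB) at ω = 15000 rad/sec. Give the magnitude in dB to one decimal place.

|j15000 + 840| = √(15000² + 840²) = 1.502e+04
|G(j15000)| = 1100 / 1.502e+04 = 0.073219
20 log₁₀(0.073219) = -22.71 dB

-22.7 dB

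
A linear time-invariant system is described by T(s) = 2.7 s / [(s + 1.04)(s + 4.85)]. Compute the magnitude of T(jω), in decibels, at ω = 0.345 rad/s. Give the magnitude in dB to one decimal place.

-15.1 dB

|j0.345| = 0.345
|j0.345 + 1.04| = √(0.345² + 1.04²) = 1.096
|j0.345 + 4.85| = √(0.345² + 4.85²) = 4.862
|T(j0.345)| = 2.7 × 0.345 / (1.096 × 4.862) = 0.17484
20 log₁₀(0.17484) = -15.15 dB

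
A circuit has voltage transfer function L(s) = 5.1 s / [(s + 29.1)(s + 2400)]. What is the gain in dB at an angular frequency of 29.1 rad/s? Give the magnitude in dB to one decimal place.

|j29.1| = 29.1
|j29.1 + 29.1| = √(29.1² + 29.1²) = 41.15
|j29.1 + 2400| = √(29.1² + 2400²) = 2400
|L(j29.1)| = 5.1 × 29.1 / (41.15 × 2400) = 0.0015025
20 log₁₀(0.0015025) = -56.46 dB

-56.5 dB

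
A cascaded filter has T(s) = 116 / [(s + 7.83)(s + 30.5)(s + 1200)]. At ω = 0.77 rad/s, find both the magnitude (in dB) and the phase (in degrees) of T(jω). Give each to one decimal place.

|j0.77 + 7.83| = √(0.77² + 7.83²) = 7.868
|j0.77 + 30.5| = √(0.77² + 30.5²) = 30.51
|j0.77 + 1200| = √(0.77² + 1200²) = 1200
|T(j0.77)| = 116 / (7.868 × 30.51 × 1200) = 0.0004027
20 log₁₀(0.0004027) = -67.90 dB
∠(j0.77 + 7.83) = arctan(0.77/7.83) = 5.62°
∠(j0.77 + 30.5) = arctan(0.77/30.5) = 1.45°
∠(j0.77 + 1200) = arctan(0.77/1200) = 0.04°
∠T(j0.77) = − (5.62° + 1.45° + 0.04°) = -7.10°

|T| = -67.9 dB, ∠T = -7.1 deg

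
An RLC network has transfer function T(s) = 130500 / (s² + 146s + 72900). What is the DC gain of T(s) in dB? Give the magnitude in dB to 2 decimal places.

5.06 dB

T(0) = 130500 / 72900 = 1.7901
20 log₁₀(1.7901) = 5.058 dB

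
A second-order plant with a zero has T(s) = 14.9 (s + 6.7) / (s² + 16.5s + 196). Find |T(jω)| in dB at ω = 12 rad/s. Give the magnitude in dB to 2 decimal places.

0.00 dB

|j12 + 6.7| = √(12² + 6.7²) = 13.74
|(j12)² + 16.5(j12) + 196| = |52 + j198| = 204.7
|T(j12)| = 14.9 × 13.74 / 204.7 = 1.0003
20 log₁₀(1.0003) = 0.003 dB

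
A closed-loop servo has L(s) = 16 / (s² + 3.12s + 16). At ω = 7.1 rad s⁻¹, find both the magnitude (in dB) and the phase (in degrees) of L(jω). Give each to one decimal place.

|L| = -8.2 dB, ∠L = -147.2°

|(j7.1)² + 3.12(j7.1) + 16| = |-34.41 + j22.152| = 40.92
|L(j7.1)| = 16 / 40.92 = 0.39097
20 log₁₀(0.39097) = -8.16 dB
∠[(j7.1)² + 3.12(j7.1) + 16] = ∠[-34.41 + j22.152] = 147.23°
∠L(j7.1) = −147.23° = -147.23°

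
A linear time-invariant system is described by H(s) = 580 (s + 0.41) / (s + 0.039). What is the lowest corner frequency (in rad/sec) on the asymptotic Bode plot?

Break frequencies occur at each pole and zero magnitude: 0.039 rad/sec, 0.41 rad/sec.
The lowest is 0.039 rad/sec.

0.039 rad/sec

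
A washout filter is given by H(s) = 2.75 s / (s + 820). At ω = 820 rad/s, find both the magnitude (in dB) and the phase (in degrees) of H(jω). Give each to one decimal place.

|j820| = 820
|j820 + 820| = √(820² + 820²) = 1160
|H(j820)| = 2.75 × 820 / 1160 = 1.9445
20 log₁₀(1.9445) = 5.78 dB
∠(j820) = 90.00°
∠(j820 + 820) = arctan(820/820) = 45.00°
∠H(j820) = 90.00° − 45.00° = 45.00°

|H| = 5.8 dB, ∠H = 45.0°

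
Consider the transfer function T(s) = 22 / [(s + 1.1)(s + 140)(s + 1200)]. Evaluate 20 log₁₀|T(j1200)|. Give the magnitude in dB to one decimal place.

|j1200 + 1.1| = √(1200² + 1.1²) = 1200
|j1200 + 140| = √(1200² + 140²) = 1208
|j1200 + 1200| = √(1200² + 1200²) = 1697
|T(j1200)| = 22 / (1200 × 1208 × 1697) = 8.9419e-09
20 log₁₀(8.9419e-09) = -160.97 dB

-161.0 dB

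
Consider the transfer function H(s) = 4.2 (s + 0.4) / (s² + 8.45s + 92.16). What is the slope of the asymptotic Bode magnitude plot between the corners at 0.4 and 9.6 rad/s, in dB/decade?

In this band the factors already past their corner are: zero at 0.4; net slope = 20 dB/decade.

20 dB/decade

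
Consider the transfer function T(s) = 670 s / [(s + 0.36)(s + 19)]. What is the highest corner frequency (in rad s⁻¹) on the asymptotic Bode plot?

Break frequencies occur at each pole and zero magnitude: 0.36 rad s⁻¹, 19 rad s⁻¹.
The highest is 19 rad s⁻¹.

19 rad s⁻¹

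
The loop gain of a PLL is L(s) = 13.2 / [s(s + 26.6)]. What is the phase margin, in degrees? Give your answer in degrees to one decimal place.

Gain crossover: |L(jω)| = 1 at ω ≈ 0.496 rad/s.
∠L(j0.496) = −90° − arctan(0.496/26.6) ≈ -91.07°
PM = 180° + (-91.07°) = 88.93°

88.9 deg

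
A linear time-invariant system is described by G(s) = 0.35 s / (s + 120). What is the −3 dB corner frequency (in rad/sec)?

For a single-pole high-pass, the −3 dB point is at the pole: ω = 120 rad/sec.

120 rad/sec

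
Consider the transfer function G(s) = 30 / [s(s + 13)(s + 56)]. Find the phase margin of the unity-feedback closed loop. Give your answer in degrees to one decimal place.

Gain crossover: |G(jω)| = 1 at ω ≈ 0.0412 rad/s.
∠G(j0.0412) = −90° − arctan(0.0412/13) − arctan(0.0412/56) ≈ -90.22°
PM = 180° + (-90.22°) = 89.78°

89.8°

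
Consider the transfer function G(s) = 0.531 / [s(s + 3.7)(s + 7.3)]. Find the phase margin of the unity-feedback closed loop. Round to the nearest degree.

Gain crossover: |G(jω)| = 1 at ω ≈ 0.0197 rad/sec.
∠G(j0.0197) = −90° − arctan(0.0197/3.7) − arctan(0.0197/7.3) ≈ -90.46°
PM = 180° + (-90.46°) = 89.54°

90°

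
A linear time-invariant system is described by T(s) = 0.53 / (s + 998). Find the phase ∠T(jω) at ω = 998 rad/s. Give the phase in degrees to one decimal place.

∠(j998 + 998) = arctan(998/998) = 45.00°
∠T(j998) = −45.00° = -45.00°

-45.0°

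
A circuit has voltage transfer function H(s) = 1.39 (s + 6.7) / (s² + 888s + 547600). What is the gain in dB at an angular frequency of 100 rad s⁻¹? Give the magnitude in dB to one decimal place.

|j100 + 6.7| = √(100² + 6.7²) = 100.2
|(j100)² + 888(j100) + 547600| = |5.376e+05 + j88800| = 5.449e+05
|H(j100)| = 1.39 × 100.2 / 5.449e+05 = 0.00025567
20 log₁₀(0.00025567) = -71.85 dB

-71.8 dB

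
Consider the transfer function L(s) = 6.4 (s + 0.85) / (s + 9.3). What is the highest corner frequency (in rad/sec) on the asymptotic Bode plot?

9.3 rad/sec

Break frequencies occur at each pole and zero magnitude: 0.85 rad/sec, 9.3 rad/sec.
The highest is 9.3 rad/sec.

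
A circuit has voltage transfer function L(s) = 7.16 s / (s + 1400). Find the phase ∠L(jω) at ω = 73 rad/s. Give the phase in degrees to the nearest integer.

∠(j73) = 90.00°
∠(j73 + 1400) = arctan(73/1400) = 2.98°
∠L(j73) = 90.00° − 2.98° = 87.02°

87°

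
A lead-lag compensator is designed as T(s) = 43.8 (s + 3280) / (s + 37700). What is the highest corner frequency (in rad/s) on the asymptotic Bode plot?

37700 rad/s

Break frequencies occur at each pole and zero magnitude: 3280 rad/s, 37700 rad/s.
The highest is 37700 rad/s.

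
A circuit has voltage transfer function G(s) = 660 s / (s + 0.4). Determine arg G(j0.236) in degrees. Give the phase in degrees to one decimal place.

59.5°

∠(j0.236) = 90.00°
∠(j0.236 + 0.4) = arctan(0.236/0.4) = 30.54°
∠G(j0.236) = 90.00° − 30.54° = 59.46°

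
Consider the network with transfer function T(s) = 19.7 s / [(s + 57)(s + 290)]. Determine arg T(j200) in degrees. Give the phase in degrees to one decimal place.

-18.7°

∠(j200) = 90.00°
∠(j200 + 57) = arctan(200/57) = 74.09°
∠(j200 + 290) = arctan(200/290) = 34.59°
∠T(j200) = 90.00° − (74.09° + 34.59°) = -18.68°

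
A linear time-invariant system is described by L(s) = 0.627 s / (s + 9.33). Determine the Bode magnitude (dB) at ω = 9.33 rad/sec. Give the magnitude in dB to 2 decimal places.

-7.06 dB

|j9.33| = 9.33
|j9.33 + 9.33| = √(9.33² + 9.33²) = 13.19
|L(j9.33)| = 0.627 × 9.33 / 13.19 = 0.44336
20 log₁₀(0.44336) = -7.065 dB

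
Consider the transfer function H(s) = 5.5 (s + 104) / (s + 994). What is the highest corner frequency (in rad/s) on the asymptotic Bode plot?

994 rad/s

Break frequencies occur at each pole and zero magnitude: 104 rad/s, 994 rad/s.
The highest is 994 rad/s.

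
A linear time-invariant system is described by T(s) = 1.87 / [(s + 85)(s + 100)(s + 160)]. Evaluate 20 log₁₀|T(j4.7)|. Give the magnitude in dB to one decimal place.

|j4.7 + 85| = √(4.7² + 85²) = 85.13
|j4.7 + 100| = √(4.7² + 100²) = 100.1
|j4.7 + 160| = √(4.7² + 160²) = 160.1
|T(j4.7)| = 1.87 / (85.13 × 100.1 × 160.1) = 1.3708e-06
20 log₁₀(1.3708e-06) = -117.26 dB

-117.3 dB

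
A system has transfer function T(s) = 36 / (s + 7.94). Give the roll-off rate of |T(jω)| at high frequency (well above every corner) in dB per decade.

With 0 zeros and 1 pole, the high-frequency asymptotic slope is 20 × (0 − 1) = -20 dB/decade.

-20 dB/decade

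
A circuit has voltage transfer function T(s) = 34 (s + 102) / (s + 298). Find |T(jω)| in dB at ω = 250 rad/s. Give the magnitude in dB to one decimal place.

27.5 dB

|j250 + 102| = √(250² + 102²) = 270
|j250 + 298| = √(250² + 298²) = 389
|T(j250)| = 34 × 270 / 389 = 23.601
20 log₁₀(23.601) = 27.46 dB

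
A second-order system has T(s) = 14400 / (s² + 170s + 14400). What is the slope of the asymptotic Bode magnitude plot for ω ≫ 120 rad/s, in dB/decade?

-40 dB/decade

With 0 zeros and 2 poles, the high-frequency asymptotic slope is 20 × (0 − 2) = -40 dB/decade.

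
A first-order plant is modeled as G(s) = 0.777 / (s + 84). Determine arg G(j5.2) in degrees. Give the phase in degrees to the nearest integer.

∠(j5.2 + 84) = arctan(5.2/84) = 3.54°
∠G(j5.2) = −3.54° = -3.54°

-4 deg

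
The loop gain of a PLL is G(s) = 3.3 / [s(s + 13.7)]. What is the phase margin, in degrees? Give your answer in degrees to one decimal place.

89.0°

Gain crossover: |G(jω)| = 1 at ω ≈ 0.241 rad s⁻¹.
∠G(j0.241) = −90° − arctan(0.241/13.7) ≈ -91.01°
PM = 180° + (-91.01°) = 88.99°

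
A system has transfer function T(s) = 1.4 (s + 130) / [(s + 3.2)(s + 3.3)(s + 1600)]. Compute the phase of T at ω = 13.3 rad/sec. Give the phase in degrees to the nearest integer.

∠(j13.3 + 130) = arctan(13.3/130) = 5.84°
∠(j13.3 + 3.2) = arctan(13.3/3.2) = 76.47°
∠(j13.3 + 3.3) = arctan(13.3/3.3) = 76.07°
∠(j13.3 + 1600) = arctan(13.3/1600) = 0.48°
∠T(j13.3) = 5.84° − (76.47° + 76.07° + 0.48°) = -147.17°

-147°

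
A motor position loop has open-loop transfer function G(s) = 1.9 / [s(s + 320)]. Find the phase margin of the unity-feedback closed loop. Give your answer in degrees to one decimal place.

90.0 deg

Gain crossover: |G(jω)| = 1 at ω ≈ 0.00594 rad s⁻¹.
∠G(j0.00594) = −90° − arctan(0.00594/320) ≈ -90.00°
PM = 180° + (-90.00°) = 90.00°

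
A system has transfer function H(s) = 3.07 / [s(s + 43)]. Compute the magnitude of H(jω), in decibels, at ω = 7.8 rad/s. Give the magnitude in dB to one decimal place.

-40.9 dB

|j7.8 + 43| = √(7.8² + 43²) = 43.7
|j7.8| = 7.8
|H(j7.8)| = 3.07 / (43.7 × 7.8) = 0.0090063
20 log₁₀(0.0090063) = -40.91 dB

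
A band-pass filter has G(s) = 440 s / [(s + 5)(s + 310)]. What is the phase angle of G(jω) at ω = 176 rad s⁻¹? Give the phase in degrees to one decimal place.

∠(j176) = 90.00°
∠(j176 + 5) = arctan(176/5) = 88.37°
∠(j176 + 310) = arctan(176/310) = 29.59°
∠G(j176) = 90.00° − (88.37° + 29.59°) = -27.96°

-28.0 deg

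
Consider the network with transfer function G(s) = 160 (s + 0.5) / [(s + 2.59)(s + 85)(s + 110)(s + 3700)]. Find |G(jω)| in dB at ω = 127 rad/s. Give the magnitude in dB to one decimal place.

|j127 + 0.5| = √(127² + 0.5²) = 127
|j127 + 2.59| = √(127² + 2.59²) = 127
|j127 + 85| = √(127² + 85²) = 152.8
|j127 + 110| = √(127² + 110²) = 168
|j127 + 3700| = √(127² + 3700²) = 3702
|G(j127)| = 160 × 127 / (127 × 152.8 × 168 × 3702) = 1.6829e-06
20 log₁₀(1.6829e-06) = -115.48 dB

-115.5 dB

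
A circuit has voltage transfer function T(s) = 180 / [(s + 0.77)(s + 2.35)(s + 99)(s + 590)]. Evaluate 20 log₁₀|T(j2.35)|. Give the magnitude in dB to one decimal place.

-68.5 dB

|j2.35 + 0.77| = √(2.35² + 0.77²) = 2.473
|j2.35 + 2.35| = √(2.35² + 2.35²) = 3.323
|j2.35 + 99| = √(2.35² + 99²) = 99.03
|j2.35 + 590| = √(2.35² + 590²) = 590
|T(j2.35)| = 180 / (2.473 × 3.323 × 99.03 × 590) = 0.00037486
20 log₁₀(0.00037486) = -68.52 dB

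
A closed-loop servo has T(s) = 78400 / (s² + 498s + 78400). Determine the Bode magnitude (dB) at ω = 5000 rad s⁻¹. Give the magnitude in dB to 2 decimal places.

|(j5000)² + 498(j5000) + 78400| = |-2.4922e+07 + j2.49e+06| = 2.505e+07
|T(j5000)| = 78400 / 2.505e+07 = 0.0031303
20 log₁₀(0.0031303) = -50.088 dB

-50.09 dB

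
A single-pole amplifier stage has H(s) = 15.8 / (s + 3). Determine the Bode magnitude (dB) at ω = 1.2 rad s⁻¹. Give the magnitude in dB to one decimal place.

|j1.2 + 3| = √(1.2² + 3²) = 3.231
|H(j1.2)| = 15.8 / 3.231 = 4.89
20 log₁₀(4.89) = 13.79 dB

13.8 dB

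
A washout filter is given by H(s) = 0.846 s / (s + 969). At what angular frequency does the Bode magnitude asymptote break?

969 rad/s

The single real pole at s = −969 gives a corner at ω = 969 rad/s.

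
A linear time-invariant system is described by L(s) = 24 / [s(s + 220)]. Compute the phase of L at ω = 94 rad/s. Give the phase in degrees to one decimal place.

-113.1 deg

∠(j94 + 220) = arctan(94/220) = 23.14°
∠(j94) = 90.00°
∠L(j94) = − (23.14° + 90.00°) = -113.14°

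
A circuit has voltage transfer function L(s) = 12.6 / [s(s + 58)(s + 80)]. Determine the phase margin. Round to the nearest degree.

Gain crossover: |L(jω)| = 1 at ω ≈ 0.00272 rad/s.
∠L(j0.00272) = −90° − arctan(0.00272/58) − arctan(0.00272/80) ≈ -90.00°
PM = 180° + (-90.00°) = 90.00°

90°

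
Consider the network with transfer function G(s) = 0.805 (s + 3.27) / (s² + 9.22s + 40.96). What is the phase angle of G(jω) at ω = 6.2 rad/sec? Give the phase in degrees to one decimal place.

-25.3°

∠(j6.2 + 3.27) = arctan(6.2/3.27) = 62.19°
∠[(j6.2)² + 9.22(j6.2) + 40.96] = ∠[2.52 + j57.164] = 87.48°
∠G(j6.2) = 62.19° − 87.48° = -25.28°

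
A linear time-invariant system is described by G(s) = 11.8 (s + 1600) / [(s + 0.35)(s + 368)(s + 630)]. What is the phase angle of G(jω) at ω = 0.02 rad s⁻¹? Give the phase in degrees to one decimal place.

∠(j0.02 + 1600) = arctan(0.02/1600) = 0.00°
∠(j0.02 + 0.35) = arctan(0.02/0.35) = 3.27°
∠(j0.02 + 368) = arctan(0.02/368) = 0.00°
∠(j0.02 + 630) = arctan(0.02/630) = 0.00°
∠G(j0.02) = 0.00° − (3.27° + 0.00° + 0.00°) = -3.27°

-3.3 deg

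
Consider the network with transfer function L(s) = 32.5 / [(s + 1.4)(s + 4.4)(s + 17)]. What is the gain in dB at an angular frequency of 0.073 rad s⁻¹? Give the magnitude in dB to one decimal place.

|j0.073 + 1.4| = √(0.073² + 1.4²) = 1.402
|j0.073 + 4.4| = √(0.073² + 4.4²) = 4.401
|j0.073 + 17| = √(0.073² + 17²) = 17
|L(j0.073)| = 32.5 / (1.402 × 4.401 × 17) = 0.30988
20 log₁₀(0.30988) = -10.18 dB

-10.2 dB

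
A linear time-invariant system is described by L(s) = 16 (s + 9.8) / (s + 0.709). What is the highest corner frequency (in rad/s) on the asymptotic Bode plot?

9.8 rad/s

Break frequencies occur at each pole and zero magnitude: 0.709 rad/s, 9.8 rad/s.
The highest is 9.8 rad/s.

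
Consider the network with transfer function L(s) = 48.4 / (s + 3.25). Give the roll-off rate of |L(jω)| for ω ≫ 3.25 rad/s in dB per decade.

With 0 zeros and 1 pole, the high-frequency asymptotic slope is 20 × (0 − 1) = -20 dB/decade.

-20 dB/decade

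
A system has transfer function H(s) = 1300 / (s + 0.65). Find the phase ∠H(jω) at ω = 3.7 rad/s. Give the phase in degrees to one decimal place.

∠(j3.7 + 0.65) = arctan(3.7/0.65) = 80.04°
∠H(j3.7) = −80.04° = -80.04°

-80.0°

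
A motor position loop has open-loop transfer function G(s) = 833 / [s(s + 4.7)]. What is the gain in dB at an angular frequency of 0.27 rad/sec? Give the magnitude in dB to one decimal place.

56.3 dB

|j0.27 + 4.7| = √(0.27² + 4.7²) = 4.708
|j0.27| = 0.27
|G(j0.27)| = 833 / (4.708 × 0.27) = 655.34
20 log₁₀(655.34) = 56.33 dB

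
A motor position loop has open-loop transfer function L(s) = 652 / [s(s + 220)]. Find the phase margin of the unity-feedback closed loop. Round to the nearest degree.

89 deg

Gain crossover: |L(jω)| = 1 at ω ≈ 2.96 rad/s.
∠L(j2.96) = −90° − arctan(2.96/220) ≈ -90.77°
PM = 180° + (-90.77°) = 89.23°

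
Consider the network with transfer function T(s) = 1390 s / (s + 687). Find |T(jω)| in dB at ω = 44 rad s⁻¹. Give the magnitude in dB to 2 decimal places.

|j44| = 44
|j44 + 687| = √(44² + 687²) = 688.4
|T(j44)| = 1390 × 44 / 688.4 = 88.843
20 log₁₀(88.843) = 38.972 dB

38.97 dB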